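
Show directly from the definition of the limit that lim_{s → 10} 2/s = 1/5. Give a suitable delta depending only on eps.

delta = min(5, 25eps)

Let eps > 0. We seek delta > 0 such that 0 < |s − 10| < delta implies |2/s − (1/5)| < eps.
|2/s − (1/5)| = 2·|10 − s|/(10·|s|) = 2|s − 10|/(10|s|).
Restrict delta ≤ 5. Then |s − 10| < 5 gives |s| > 5, so 10|s| > 50.
Then |2/s − (1/5)| < 2|s − 10|/50, which is < eps when |s − 10| < 25eps.
Take delta = min(5, 25eps). Then 0 < |s − 10| < delta gives both |s − 10| < 5 and |s − 10| < 25eps, so |2/s − (1/5)| < eps.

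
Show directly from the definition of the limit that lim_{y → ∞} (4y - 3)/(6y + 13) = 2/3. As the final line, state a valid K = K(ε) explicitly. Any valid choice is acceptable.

Let ε > 0 be given. We seek K > 0 such that y > K implies |(4y - 3)/(6y + 13) − (2/3)| < ε.
(4y - 3)/(6y + 13) − (2/3) = (6(4y - 3) − 4(6y + 13)) / (6(6y + 13)) = -70/(6(6y + 13)).
For y > 0 we have 6y + 13 > 6y, so |(4y - 3)/(6y + 13) − (2/3)| = 70/(6(6y + 13)) < 70/(6·6y) = (35/18)/y.
Thus |(4y - 3)/(6y + 13) − (2/3)| < ε whenever y > (35/18)/ε.
Take K = (35/18)/ε. If y > K then |(4y - 3)/(6y + 13) − (2/3)| < (35/18)/y < ε.

K = (35/18)/ε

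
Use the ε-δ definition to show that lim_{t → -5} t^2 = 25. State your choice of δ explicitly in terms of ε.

Let ε > 0 be given. We seek δ > 0 with 0 < |t + 5| < δ ⇒ |t^2 − 25| < ε.
Factor: t^2 − 25 = (t + 5)(t - 5), so |t^2 − 25| = |t + 5|·|t - 5|.
Impose δ ≤ 1 so that |t| < 6; then |t - 5| ≤ 11.
Hence |t^2 − 25| ≤ 11|t + 5|, which is < ε once |t + 5| < ε/11.
Take δ = min(1, ε/11). If 0 < |t + 5| < δ then both bounds hold and |t^2 − 25| ≤ 11|t + 5| < 11·(ε/11) = ε.

δ = min(1, ε/11)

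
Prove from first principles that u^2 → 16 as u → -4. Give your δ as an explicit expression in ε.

δ = min(2, ε/10)

Fix ε > 0. We seek δ > 0 with 0 < |u + 4| < δ ⇒ |u^2 − 16| < ε.
Factor: u^2 − 16 = (u + 4)(u - 4), so |u^2 − 16| = |u + 4|·|u - 4|.
Restrict δ ≤ 2. Then |u + 4| < 2 gives |u| < 6, so by the triangle inequality |u - 4| ≤ 6 + 4 = 10.
Hence |u^2 − 16| ≤ 10|u + 4|, which is < ε once |u + 4| < ε/10.
Take δ = min(2, ε/10). If 0 < |u + 4| < δ then both bounds hold and |u^2 − 16| ≤ 10|u + 4| < 10·(ε/10) = ε.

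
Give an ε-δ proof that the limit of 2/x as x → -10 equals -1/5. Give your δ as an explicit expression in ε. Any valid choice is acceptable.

Suppose ε > 0. We seek δ > 0 such that 0 < |x + 10| < δ implies |2/x + 1/5| < ε.
|2/x + 1/5| = 2·|-10 − x|/(10·|x|) = 2|x + 10|/(10|x|).
Require δ ≤ 5 so that |x| > 10 − 5 = 5, hence 10|x| > 50.
Then |2/x + 1/5| < 2|x + 10|/50, which is < ε when |x + 10| < 25ε.
Take δ = min(5, 25ε). Then 0 < |x + 10| < δ gives both |x + 10| < 5 and |x + 10| < 25ε, so |2/x + 1/5| < ε.

δ = min(5, 25ε)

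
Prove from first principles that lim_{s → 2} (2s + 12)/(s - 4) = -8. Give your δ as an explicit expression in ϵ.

Fix ϵ > 0. We want δ > 0 with 0 < |s − 2| < δ ⇒ |(2s + 12)/(s - 4) + 8| < ϵ.
Combining over a common denominator, (2s + 12)/(s - 4) + 8 = [(2s + 12)·(-2) − 16·(s - 4)] / [(-2)·(s - 4)] = -20(s − 2) / ((-2)(s - 4)).
So |(2s + 12)/(s - 4) + 8| = 20|s − 2| / (2·|s − 4|).
Require δ ≤ 1, so |s − 4| ≥ |-2| − |s − 2| > 2 − 1 = 1.
Hence |(2s + 12)/(s - 4) + 8| < 20|s − 2|/(2·1) = 10|s − 2|, which is < ϵ once |s − 2| < (1/10)ϵ.
Take δ = min(1, (1/10)ϵ). Then 0 < |s − 2| < δ forces both bounds, so |(2s + 12)/(s - 4) + 8| < ϵ.

δ = min(1, (1/10)ϵ)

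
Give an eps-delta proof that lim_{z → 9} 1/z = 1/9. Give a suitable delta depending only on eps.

delta = min(9/2, (81/2)eps)

Fix eps > 0. We seek delta > 0 such that 0 < |z − 9| < delta implies |1/z − (1/9)| < eps.
|1/z − (1/9)| = |9 − z|/(9·|z|) = |z − 9|/(9|z|).
Restrict delta ≤ 9/2. Then |z − 9| < 9/2 gives |z| > 9/2, so 9|z| > 81/2.
Then |1/z − (1/9)| < |z − 9|/(81/2), which is < eps when |z − 9| < (81/2)eps.
Take delta = min(9/2, (81/2)eps). Then 0 < |z − 9| < delta gives both |z − 9| < 9/2 and |z − 9| < (81/2)eps, so |1/z − (1/9)| < eps.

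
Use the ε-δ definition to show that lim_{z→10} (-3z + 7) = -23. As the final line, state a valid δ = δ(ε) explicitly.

Fix ε > 0. We need δ > 0 so that 0 < |z − 10| < δ implies |(-3z + 7) + 23| < ε.
Since (-3z + 7) + 23 = -3(z − 10), we have |(-3z + 7) + 23| = 3|z − 10|.
So 3|z − 10| < ε exactly when |z − 10| < ε/3.
Choosing δ = ε/3 gives |(-3z + 7) + 23| = 3|z − 10| < ε whenever |z − 10| < δ.

δ = ε/3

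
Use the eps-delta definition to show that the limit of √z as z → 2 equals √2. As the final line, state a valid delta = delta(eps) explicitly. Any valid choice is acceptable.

delta = min(2, √2·eps)

Fix eps > 0. We want delta > 0 such that 0 < |z − 2| < delta implies |√z − √2| < eps.
Rationalise: √z − √2 = (z − 2)/(√z + √2), so |√z − √2| = |z − 2|/(√z + √2).
Restrict delta ≤ 2 so that |z − 2| < 2 forces z > 0, and then √z + √2 > √2.
Hence |√z − √2| < |z − 2|/√2, which is < eps once |z − 2| < √2·eps.
Take delta = min(2, √2·eps). If 0 < |z − 2| < delta then z > 0 and |√z − √2| < |z − 2|/√2 < eps.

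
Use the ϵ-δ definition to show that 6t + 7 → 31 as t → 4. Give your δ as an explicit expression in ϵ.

δ = ϵ/6

Suppose ϵ > 0. We need δ > 0 so that 0 < |t − 4| < δ implies |(6t + 7) − 31| < ϵ.
Since (6t + 7) − 31 = 6(t − 4), we have |(6t + 7) − 31| = 6|t − 4|.
So 6|t − 4| < ϵ exactly when |t − 4| < ϵ/6.
Take δ = ϵ/6. If 0 < |t − 4| < δ then |(6t + 7) − 31| = 6|t − 4| < 6·(ϵ/6) = ϵ.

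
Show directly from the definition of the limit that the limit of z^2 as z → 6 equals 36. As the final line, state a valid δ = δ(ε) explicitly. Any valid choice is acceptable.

δ = min(1, ε/13)

Let ε > 0 be given. We seek δ > 0 with 0 < |z − 6| < δ ⇒ |z^2 − 36| < ε.
Factor: z^2 − 36 = (z − 6)(z + 6), so |z^2 − 36| = |z − 6|·|z + 6|.
Impose δ ≤ 1 so that |z| < 7; then |z + 6| ≤ 13.
Hence |z^2 − 36| ≤ 13|z − 6|, which is < ε once |z − 6| < ε/13.
Take δ = min(1, ε/13). If 0 < |z − 6| < δ then both bounds hold and |z^2 − 36| ≤ 13|z − 6| < 13·(ε/13) = ε.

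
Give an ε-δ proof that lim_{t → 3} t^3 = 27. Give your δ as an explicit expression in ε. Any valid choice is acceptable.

δ = min(1, ε/37)

Let ε > 0. We seek δ > 0 with 0 < |t − 3| < δ ⇒ |t^3 − 27| < ε.
Factor: t^3 − 27 = (t − 3)(t^2 + 3t + 9), so |t^3 − 27| = |t − 3|·|t^2 + 3t + 9|.
Restrict δ ≤ 1. Then |t − 3| < 1 gives |t| < 4, so by the triangle inequality |t^2 + 3t + 9| ≤ 4^2 + 3·4 + 9 = 37.
Hence |t^3 − 27| ≤ 37|t − 3|, which is < ε once |t − 3| < ε/37.
Take δ = min(1, ε/37). If 0 < |t − 3| < δ then both bounds hold and |t^3 − 27| ≤ 37|t − 3| < 37·(ε/37) = ε.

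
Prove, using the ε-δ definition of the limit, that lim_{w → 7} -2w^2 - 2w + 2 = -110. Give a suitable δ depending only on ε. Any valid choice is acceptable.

δ = min(1, ε/32)

Fix ε > 0. We want δ > 0 such that 0 < |w − 7| < δ implies |(-2w^2 - 2w + 2) + 110| < ε.
(-2w^2 - 2w + 2) + 110 = -2w^2 - 2w + 112 = (w − 7)(-2w - 16).
So |(-2w^2 - 2w + 2) + 110| = |w − 7|·|-2w - 16|.
Require δ ≤ 1. Then |w − 7| < 1 gives |w| < 8, and by the triangle inequality |-2w - 16| ≤ 2·8 + 16 = 32.
Hence |(-2w^2 - 2w + 2) + 110| ≤ 32|w − 7| < ε provided |w − 7| < ε/32.
Choosing δ = min(1, ε/32) ensures both conditions, hence |(-2w^2 - 2w + 2) + 110| < ε.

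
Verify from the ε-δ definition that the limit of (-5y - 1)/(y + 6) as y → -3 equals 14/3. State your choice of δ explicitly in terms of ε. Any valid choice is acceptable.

δ = min(3/2, (9/58)ε)

Suppose ε > 0. We want δ > 0 with 0 < |y + 3| < δ ⇒ |(-5y - 1)/(y + 6) − (14/3)| < ε.
Combining over a common denominator, (-5y - 1)/(y + 6) − (14/3) = [(-5y - 1)·3 − 14·(y + 6)] / [3·(y + 6)] = -29(y + 3) / (3(y + 6)).
So |(-5y - 1)/(y + 6) − (14/3)| = 29|y + 3| / (3·|y + 6|).
Require δ ≤ 3/2, so |y + 6| ≥ |3| − |y + 3| > 3 − 3/2 = 3/2.
Hence |(-5y - 1)/(y + 6) − (14/3)| < 29|y + 3|/(3·(3/2)) = (58/9)|y + 3|, which is < ε once |y + 3| < (9/58)ε.
Take δ = min(3/2, (9/58)ε). Then 0 < |y + 3| < δ forces both bounds, so |(-5y - 1)/(y + 6) − (14/3)| < ε.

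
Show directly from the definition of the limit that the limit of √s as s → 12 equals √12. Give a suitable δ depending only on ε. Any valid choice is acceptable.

Let ε > 0 be given. We want δ > 0 such that 0 < |s − 12| < δ implies |√s − √12| < ε.
Rationalise: √s − √12 = (s − 12)/(√s + √12), so |√s − √12| = |s − 12|/(√s + √12).
Restrict δ ≤ 12 so that |s − 12| < 12 forces s > 0, and then √s + √12 > √12.
Hence |√s − √12| < |s − 12|/√12, which is < ε once |s − 12| < √12·ε.
Take δ = min(12, √12·ε). If 0 < |s − 12| < δ then s > 0 and |√s − √12| < |s − 12|/√12 < ε.

δ = min(12, √12·ε)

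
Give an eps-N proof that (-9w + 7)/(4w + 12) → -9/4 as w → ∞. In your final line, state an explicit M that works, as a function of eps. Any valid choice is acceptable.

Suppose eps > 0. We seek M > 0 such that w > M implies |(-9w + 7)/(4w + 12) + 9/4| < eps.
(-9w + 7)/(4w + 12) + 9/4 = (4(-9w + 7) − (-9)(4w + 12)) / (4(4w + 12)) = 136/(4(4w + 12)).
For w > 0 we have 4w + 12 > 4w, so |(-9w + 7)/(4w + 12) + 9/4| = 136/(4(4w + 12)) < 136/(4·4w) = (17/2)/w.
Thus |(-9w + 7)/(4w + 12) + 9/4| < eps whenever w > (17/2)/eps.
Take M = (17/2)/eps. If w > M then |(-9w + 7)/(4w + 12) + 9/4| < (17/2)/w < eps.

M = (17/2)/eps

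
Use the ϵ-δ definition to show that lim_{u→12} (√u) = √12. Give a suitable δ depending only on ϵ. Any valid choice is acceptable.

Let ϵ > 0 be given. We want δ > 0 such that 0 < |u − 12| < δ implies |√u − √12| < ϵ.
Rationalise: √u − √12 = (u − 12)/(√u + √12), so |√u − √12| = |u − 12|/(√u + √12).
Restrict δ ≤ 12 so that |u − 12| < 12 forces u > 0, and then √u + √12 > √12.
Hence |√u − √12| < |u − 12|/√12, which is < ϵ once |u − 12| < √12·ϵ.
Take δ = min(12, √12·ϵ). If 0 < |u − 12| < δ then u > 0 and |√u − √12| < |u − 12|/√12 < ϵ.

δ = min(12, √12·ϵ)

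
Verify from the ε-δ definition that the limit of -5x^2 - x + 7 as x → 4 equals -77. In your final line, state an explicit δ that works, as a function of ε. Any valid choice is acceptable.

Suppose ε > 0. We want δ > 0 such that 0 < |x − 4| < δ implies |(-5x^2 - x + 7) + 77| < ε.
(-5x^2 - x + 7) + 77 = -5x^2 - x + 84 = (x − 4)(-5x - 21).
So |(-5x^2 - x + 7) + 77| = |x − 4|·|-5x - 21|.
Require δ ≤ 2. Then |x − 4| < 2 gives |x| < 6, and by the triangle inequality |-5x - 21| ≤ 5·6 + 21 = 51.
Hence |(-5x^2 - x + 7) + 77| ≤ 51|x − 4| < ε provided |x − 4| < ε/51.
Take δ = min(2, ε/51). Then 0 < |x − 4| < δ gives both |x − 4| < 2 and |x − 4| < ε/51, so |(-5x^2 - x + 7) + 77| < ε.

δ = min(2, ε/51)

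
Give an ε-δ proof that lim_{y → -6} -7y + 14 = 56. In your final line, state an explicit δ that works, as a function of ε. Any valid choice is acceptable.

δ = ε/7

Let ε > 0 be given. We need δ > 0 so that 0 < |y + 6| < δ implies |(-7y + 14) − 56| < ε.
Since (-7y + 14) − 56 = -7(y + 6), we have |(-7y + 14) − 56| = 7|y + 6|.
So 7|y + 6| < ε exactly when |y + 6| < ε/7.
Choosing δ = ε/7 gives |(-7y + 14) − 56| = 7|y + 6| < ε whenever |y + 6| < δ.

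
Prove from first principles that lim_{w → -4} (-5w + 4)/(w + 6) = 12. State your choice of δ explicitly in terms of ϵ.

δ = min(1, (1/17)ϵ)

Fix ϵ > 0. We want δ > 0 with 0 < |w + 4| < δ ⇒ |(-5w + 4)/(w + 6) − 12| < ϵ.
Combining over a common denominator, (-5w + 4)/(w + 6) − 12 = [(-5w + 4)·2 − 24·(w + 6)] / [2·(w + 6)] = -34(w + 4) / (2(w + 6)).
So |(-5w + 4)/(w + 6) − 12| = 34|w + 4| / (2·|w + 6|).
Require δ ≤ 1, so |w + 6| ≥ |2| − |w + 4| > 2 − 1 = 1.
Hence |(-5w + 4)/(w + 6) − 12| < 34|w + 4|/(2·1) = 17|w + 4|, which is < ϵ once |w + 4| < (1/17)ϵ.
Take δ = min(1, (1/17)ϵ). Then 0 < |w + 4| < δ forces both bounds, so |(-5w + 4)/(w + 6) − 12| < ϵ.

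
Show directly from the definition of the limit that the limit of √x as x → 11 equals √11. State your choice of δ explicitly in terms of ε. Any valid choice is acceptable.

δ = min(11, √11·ε)

Fix ε > 0. We want δ > 0 such that 0 < |x − 11| < δ implies |√x − √11| < ε.
Multiplying by the conjugate, |√x − √11| = |x − 11|/(√x + √11).
Restrict δ ≤ 11 so that |x − 11| < 11 forces x > 0, and then √x + √11 > √11.
Hence |√x − √11| < |x − 11|/√11, which is < ε once |x − 11| < √11·ε.
Take δ = min(11, √11·ε). If 0 < |x − 11| < δ then x > 0 and |√x − √11| < |x − 11|/√11 < ε.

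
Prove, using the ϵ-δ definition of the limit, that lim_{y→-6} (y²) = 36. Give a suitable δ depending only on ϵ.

Let ϵ > 0. We seek δ > 0 with 0 < |y + 6| < δ ⇒ |y² − 36| < ϵ.
Factor: y² − 36 = (y + 6)(y - 6), so |y² − 36| = |y + 6|·|y - 6|.
Restrict δ ≤ 2. Then |y + 6| < 2 gives |y| < 8, so by the triangle inequality |y - 6| ≤ 8 + 6 = 14.
Hence |y² − 36| ≤ 14|y + 6|, which is < ϵ once |y + 6| < ϵ/14.
Take δ = min(2, ϵ/14). If 0 < |y + 6| < δ then both bounds hold and |y² − 36| ≤ 14|y + 6| < 14·(ϵ/14) = ϵ.

δ = min(2, ϵ/14)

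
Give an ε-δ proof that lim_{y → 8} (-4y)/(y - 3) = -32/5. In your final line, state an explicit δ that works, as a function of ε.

δ = min(5/2, (25/24)ε)

Suppose ε > 0. We want δ > 0 with 0 < |y − 8| < δ ⇒ |(-4y)/(y - 3) + 32/5| < ε.
Combining over a common denominator, (-4y)/(y - 3) + 32/5 = [(-4y)·5 − (-32)·(y - 3)] / [5·(y - 3)] = 12(y − 8) / (5(y - 3)).
So |(-4y)/(y - 3) + 32/5| = 12|y − 8| / (5·|y − 3|).
Restrict δ ≤ 5/2. Then |y − 8| < 5/2 gives |y − 3| = |(y − 8) + 5| ≥ 5 − 5/2 = 5/2.
Hence |(-4y)/(y - 3) + 32/5| < 12|y − 8|/(5·(5/2)) = (24/25)|y − 8|, which is < ε once |y − 8| < (25/24)ε.
Take δ = min(5/2, (25/24)ε). Then 0 < |y − 8| < δ forces both bounds, so |(-4y)/(y - 3) + 32/5| < ε.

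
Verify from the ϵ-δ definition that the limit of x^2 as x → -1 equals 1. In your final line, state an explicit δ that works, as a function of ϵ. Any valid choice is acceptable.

Let ϵ > 0. We seek δ > 0 with 0 < |x + 1| < δ ⇒ |x^2 − 1| < ϵ.
Factor: x^2 − 1 = (x + 1)(x - 1), so |x^2 − 1| = |x + 1|·|x - 1|.
Impose δ ≤ 2 so that |x| < 3; then |x - 1| ≤ 4.
Hence |x^2 − 1| ≤ 4|x + 1|, which is < ϵ once |x + 1| < ϵ/4.
Take δ = min(2, ϵ/4). If 0 < |x + 1| < δ then both bounds hold and |x^2 − 1| ≤ 4|x + 1| < 4·(ϵ/4) = ϵ.

δ = min(2, ϵ/4)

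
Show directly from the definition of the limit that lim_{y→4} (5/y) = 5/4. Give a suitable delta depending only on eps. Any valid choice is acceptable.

delta = min(2, (8/5)eps)

Fix eps > 0. We seek delta > 0 such that 0 < |y − 4| < delta implies |5/y − (5/4)| < eps.
|5/y − (5/4)| = 5·|4 − y|/(4·|y|) = 5|y − 4|/(4|y|).
Restrict delta ≤ 2. Then |y − 4| < 2 gives |y| > 2, so 4|y| > 8.
Then |5/y − (5/4)| < 5|y − 4|/8, which is < eps when |y − 4| < (8/5)eps.
Take delta = min(2, (8/5)eps). Then 0 < |y − 4| < delta gives both |y − 4| < 2 and |y − 4| < (8/5)eps, so |5/y − (5/4)| < eps.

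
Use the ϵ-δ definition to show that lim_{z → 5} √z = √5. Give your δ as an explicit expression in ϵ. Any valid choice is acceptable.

Let ϵ > 0. We want δ > 0 such that 0 < |z − 5| < δ implies |√z − √5| < ϵ.
Multiplying by the conjugate, |√z − √5| = |z − 5|/(√z + √5).
Restrict δ ≤ 5 so that |z − 5| < 5 forces z > 0, and then √z + √5 > √5.
Hence |√z − √5| < |z − 5|/√5, which is < ϵ once |z − 5| < √5·ϵ.
Take δ = min(5, √5·ϵ). If 0 < |z − 5| < δ then z > 0 and |√z − √5| < |z − 5|/√5 < ϵ.

δ = min(5, √5·ϵ)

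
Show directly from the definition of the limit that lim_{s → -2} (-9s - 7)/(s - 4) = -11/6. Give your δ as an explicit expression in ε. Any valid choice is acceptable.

Suppose ε > 0. We want δ > 0 with 0 < |s + 2| < δ ⇒ |(-9s - 7)/(s - 4) + 11/6| < ε.
Combining over a common denominator, (-9s - 7)/(s - 4) + 11/6 = [(-9s - 7)·(-6) − 11·(s - 4)] / [(-6)·(s - 4)] = 43(s + 2) / ((-6)(s - 4)).
So |(-9s - 7)/(s - 4) + 11/6| = 43|s + 2| / (6·|s − 4|).
Require δ ≤ 3, so |s − 4| ≥ |-6| − |s + 2| > 6 − 3 = 3.
Hence |(-9s - 7)/(s - 4) + 11/6| < 43|s + 2|/(6·3) = (43/18)|s + 2|, which is < ε once |s + 2| < (18/43)ε.
Take δ = min(3, (18/43)ε). Then 0 < |s + 2| < δ forces both bounds, so |(-9s - 7)/(s - 4) + 11/6| < ε.

δ = min(3, (18/43)ε)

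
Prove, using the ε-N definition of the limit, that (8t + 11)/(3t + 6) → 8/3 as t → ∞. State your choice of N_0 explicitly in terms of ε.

Suppose ε > 0. We seek N_0 > 0 such that t > N_0 implies |(8t + 11)/(3t + 6) − (8/3)| < ε.
(8t + 11)/(3t + 6) − (8/3) = (3(8t + 11) − 8(3t + 6)) / (3(3t + 6)) = -15/(3(3t + 6)).
For t > 0 we have 3t + 6 > 3t, so |(8t + 11)/(3t + 6) − (8/3)| = 15/(3(3t + 6)) < 15/(3·3t) = (5/3)/t.
Thus |(8t + 11)/(3t + 6) − (8/3)| < ε whenever t > (5/3)/ε.
Take N_0 = (5/3)/ε. If t > N_0 then |(8t + 11)/(3t + 6) − (8/3)| < (5/3)/t < ε.

N_0 = (5/3)/ε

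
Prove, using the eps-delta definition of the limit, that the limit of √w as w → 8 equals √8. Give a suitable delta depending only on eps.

Fix eps > 0. We want delta > 0 such that 0 < |w − 8| < delta implies |√w − √8| < eps.
Multiplying by the conjugate, |√w − √8| = |w − 8|/(√w + √8).
Restrict delta ≤ 8 so that |w − 8| < 8 forces w > 0, and then √w + √8 > √8.
Hence |√w − √8| < |w − 8|/√8, which is < eps once |w − 8| < √8·eps.
Take delta = min(8, √8·eps). If 0 < |w − 8| < delta then w > 0 and |√w − √8| < |w − 8|/√8 < eps.

delta = min(8, √8·eps)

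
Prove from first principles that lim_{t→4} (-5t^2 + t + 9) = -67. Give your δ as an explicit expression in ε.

Suppose ε > 0. We want δ > 0 such that 0 < |t − 4| < δ implies |(-5t^2 + t + 9) + 67| < ε.
(-5t^2 + t + 9) + 67 = -5t^2 + t + 76 = (t − 4)(-5t - 19).
So |(-5t^2 + t + 9) + 67| = |t − 4|·|-5t - 19|.
Require δ ≤ 1. Then |t − 4| < 1 gives |t| < 5, and by the triangle inequality |-5t - 19| ≤ 5·5 + 19 = 44.
Hence |(-5t^2 + t + 9) + 67| ≤ 44|t − 4| < ε provided |t − 4| < ε/44.
Choosing δ = min(1, ε/44) ensures both conditions, hence |(-5t^2 + t + 9) + 67| < ε.

δ = min(1, ε/44)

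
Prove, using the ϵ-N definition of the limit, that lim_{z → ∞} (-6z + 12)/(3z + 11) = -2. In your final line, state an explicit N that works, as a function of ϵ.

N = (34/3)/ϵ

Fix ϵ > 0. We seek N > 0 such that z > N implies |(-6z + 12)/(3z + 11) + 2| < ϵ.
(-6z + 12)/(3z + 11) + 2 = (3(-6z + 12) − (-6)(3z + 11)) / (3(3z + 11)) = 102/(3(3z + 11)).
For z > 0 we have 3z + 11 > 3z, so |(-6z + 12)/(3z + 11) + 2| = 102/(3(3z + 11)) < 102/(3·3z) = (34/3)/z.
Thus |(-6z + 12)/(3z + 11) + 2| < ϵ whenever z > (34/3)/ϵ.
Take N = (34/3)/ϵ. If z > N then |(-6z + 12)/(3z + 11) + 2| < (34/3)/z < ϵ.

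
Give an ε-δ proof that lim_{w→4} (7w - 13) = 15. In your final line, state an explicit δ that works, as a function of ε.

δ = ε/7

Fix ε > 0. We need δ > 0 so that 0 < |w − 4| < δ implies |(7w - 13) − 15| < ε.
Since (7w - 13) − 15 = 7(w − 4), we have |(7w - 13) − 15| = 7|w − 4|.
Thus it suffices that |w − 4| < ε/7.
Choosing δ = ε/7 gives |(7w - 13) − 15| = 7|w − 4| < ε whenever |w − 4| < δ.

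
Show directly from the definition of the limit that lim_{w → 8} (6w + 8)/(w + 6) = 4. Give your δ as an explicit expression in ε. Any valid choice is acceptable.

δ = min(7, (7/2)ε)

Fix ε > 0. We want δ > 0 with 0 < |w − 8| < δ ⇒ |(6w + 8)/(w + 6) − 4| < ε.
Combining over a common denominator, (6w + 8)/(w + 6) − 4 = [(6w + 8)·14 − 56·(w + 6)] / [14·(w + 6)] = 28(w − 8) / (14(w + 6)).
So |(6w + 8)/(w + 6) − 4| = 28|w − 8| / (14·|w + 6|).
Restrict δ ≤ 7. Then |w − 8| < 7 gives |w + 6| = |(w − 8) + 14| ≥ 14 − 7 = 7.
Hence |(6w + 8)/(w + 6) − 4| < 28|w − 8|/(14·7) = (2/7)|w − 8|, which is < ε once |w − 8| < (7/2)ε.
Take δ = min(7, (7/2)ε). Then 0 < |w − 8| < δ forces both bounds, so |(6w + 8)/(w + 6) − 4| < ε.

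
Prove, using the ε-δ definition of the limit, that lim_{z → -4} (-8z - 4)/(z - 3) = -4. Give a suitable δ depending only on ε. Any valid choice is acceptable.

Let ε > 0 be given. We want δ > 0 with 0 < |z + 4| < δ ⇒ |(-8z - 4)/(z - 3) + 4| < ε.
Combining over a common denominator, (-8z - 4)/(z - 3) + 4 = [(-8z - 4)·(-7) − 28·(z - 3)] / [(-7)·(z - 3)] = 28(z + 4) / ((-7)(z - 3)).
So |(-8z - 4)/(z - 3) + 4| = 28|z + 4| / (7·|z − 3|).
Require δ ≤ 7/2, so |z − 3| ≥ |-7| − |z + 4| > 7 − 7/2 = 7/2.
Hence |(-8z - 4)/(z - 3) + 4| < 28|z + 4|/(7·(7/2)) = (8/7)|z + 4|, which is < ε once |z + 4| < (7/8)ε.
Take δ = min(7/2, (7/8)ε). Then 0 < |z + 4| < δ forces both bounds, so |(-8z - 4)/(z - 3) + 4| < ε.

δ = min(7/2, (7/8)ε)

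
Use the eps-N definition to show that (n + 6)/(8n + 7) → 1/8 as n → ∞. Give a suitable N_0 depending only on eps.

N_0 = (41/64)/eps

Fix eps > 0. For n ≥ 1, |(n + 6)/(8n + 7) − (1/8)| = |41|/(8(8n + 7)) = 41/(8(8n + 7)).
Since 8n + 7 ≥ 8n for n ≥ 1, this is ≤ 41/(8·8n) = (41/64)/n.
So |(n + 6)/(8n + 7) − (1/8)| < eps whenever n > (41/64)/eps.
Take N_0 = (41/64)/eps. If n > N_0 then |(n + 6)/(8n + 7) − (1/8)| ≤ (41/64)/n < eps.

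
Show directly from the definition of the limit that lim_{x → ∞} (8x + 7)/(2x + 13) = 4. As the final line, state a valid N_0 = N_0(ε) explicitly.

Let ε > 0 be given. We seek N_0 > 0 such that x > N_0 implies |(8x + 7)/(2x + 13) − 4| < ε.
(8x + 7)/(2x + 13) − 4 = (2(8x + 7) − 8(2x + 13)) / (2(2x + 13)) = -90/(2(2x + 13)).
For x > 0 we have 2x + 13 > 2x, so |(8x + 7)/(2x + 13) − 4| = 90/(2(2x + 13)) < 90/(2·2x) = (45/2)/x.
Thus |(8x + 7)/(2x + 13) − 4| < ε whenever x > (45/2)/ε.
Take N_0 = (45/2)/ε. If x > N_0 then |(8x + 7)/(2x + 13) − 4| < (45/2)/x < ε.

N_0 = (45/2)/ε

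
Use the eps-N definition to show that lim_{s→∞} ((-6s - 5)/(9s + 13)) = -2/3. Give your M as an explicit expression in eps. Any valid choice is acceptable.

M = (11/27)/eps

Let eps > 0 be given. We seek M > 0 such that s > M implies |(-6s - 5)/(9s + 13) + 2/3| < eps.
(-6s - 5)/(9s + 13) + 2/3 = (9(-6s - 5) − (-6)(9s + 13)) / (9(9s + 13)) = 33/(9(9s + 13)).
For s > 0 we have 9s + 13 > 9s, so |(-6s - 5)/(9s + 13) + 2/3| = 33/(9(9s + 13)) < 33/(9·9s) = (11/27)/s.
Thus |(-6s - 5)/(9s + 13) + 2/3| < eps whenever s > (11/27)/eps.
Take M = (11/27)/eps. If s > M then |(-6s - 5)/(9s + 13) + 2/3| < (11/27)/s < eps.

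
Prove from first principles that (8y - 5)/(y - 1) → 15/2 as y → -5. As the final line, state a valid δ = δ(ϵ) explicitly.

Fix ϵ > 0. We want δ > 0 with 0 < |y + 5| < δ ⇒ |(8y - 5)/(y - 1) − (15/2)| < ϵ.
Combining over a common denominator, (8y - 5)/(y - 1) − (15/2) = [(8y - 5)·(-6) − (-45)·(y - 1)] / [(-6)·(y - 1)] = -3(y + 5) / ((-6)(y - 1)).
So |(8y - 5)/(y - 1) − (15/2)| = 3|y + 5| / (6·|y − 1|).
Restrict δ ≤ 3. Then |y + 5| < 3 gives |y − 1| = |(y + 5) + (-6)| ≥ 6 − 3 = 3.
Hence |(8y - 5)/(y - 1) − (15/2)| < 3|y + 5|/(6·3) = (1/6)|y + 5|, which is < ϵ once |y + 5| < 6ϵ.
Take δ = min(3, 6ϵ). Then 0 < |y + 5| < δ forces both bounds, so |(8y - 5)/(y - 1) − (15/2)| < ϵ.

δ = min(3, 6ϵ)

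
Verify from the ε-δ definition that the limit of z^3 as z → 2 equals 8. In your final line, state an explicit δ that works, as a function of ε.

δ = min(1, ε/19)

Suppose ε > 0. We seek δ > 0 with 0 < |z − 2| < δ ⇒ |z^3 − 8| < ε.
Factor: z^3 − 8 = (z − 2)(z^2 + 2z + 4), so |z^3 − 8| = |z − 2|·|z^2 + 2z + 4|.
Impose δ ≤ 1 so that |z| < 3; then |z^2 + 2z + 4| ≤ 19.
Hence |z^3 − 8| ≤ 19|z − 2|, which is < ε once |z − 2| < ε/19.
Take δ = min(1, ε/19). If 0 < |z − 2| < δ then both bounds hold and |z^3 − 8| ≤ 19|z − 2| < 19·(ε/19) = ε.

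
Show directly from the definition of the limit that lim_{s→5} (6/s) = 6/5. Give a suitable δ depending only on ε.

Fix ε > 0. We seek δ > 0 such that 0 < |s − 5| < δ implies |6/s − (6/5)| < ε.
|6/s − (6/5)| = 6·|5 − s|/(5·|s|) = 6|s − 5|/(5|s|).
Restrict δ ≤ 5/2. Then |s − 5| < 5/2 gives |s| > 5/2, so 5|s| > 25/2.
Then |6/s − (6/5)| < 6|s − 5|/(25/2), which is < ε when |s − 5| < (25/12)ε.
Take δ = min(5/2, (25/12)ε). Then 0 < |s − 5| < δ gives both |s − 5| < 5/2 and |s − 5| < (25/12)ε, so |6/s − (6/5)| < ε.

δ = min(5/2, (25/12)ε)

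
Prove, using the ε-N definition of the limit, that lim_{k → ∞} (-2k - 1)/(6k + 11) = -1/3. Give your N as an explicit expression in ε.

N = (4/9)/ε

Fix ε > 0. For k ≥ 1, |(-2k - 1)/(6k + 11) + 1/3| = |16|/(6(6k + 11)) = 16/(6(6k + 11)).
Since 6k + 11 ≥ 6k for k ≥ 1, this is ≤ 16/(6·6k) = (4/9)/k.
So |(-2k - 1)/(6k + 11) + 1/3| < ε whenever k > (4/9)/ε.
Take N = (4/9)/ε. If k > N then |(-2k - 1)/(6k + 11) + 1/3| ≤ (4/9)/k < ε.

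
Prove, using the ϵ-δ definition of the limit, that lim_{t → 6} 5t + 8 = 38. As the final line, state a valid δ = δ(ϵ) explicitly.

Fix ϵ > 0. We need δ > 0 so that 0 < |t − 6| < δ implies |(5t + 8) − 38| < ϵ.
Since (5t + 8) − 38 = 5(t − 6), we have |(5t + 8) − 38| = 5|t − 6|.
Thus it suffices that |t − 6| < ϵ/5.
Choosing δ = ϵ/5 gives |(5t + 8) − 38| = 5|t − 6| < ϵ whenever |t − 6| < δ.

δ = ϵ/5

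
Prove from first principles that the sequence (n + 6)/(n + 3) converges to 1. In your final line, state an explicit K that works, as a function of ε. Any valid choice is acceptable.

Let ε > 0. For n ≥ 1, |(n + 6)/(n + 3) − 1| = |3|/((n + 3)) = 3/((n + 3)).
Since n + 3 ≥ n for n ≥ 1, this is ≤ 3/(n) = 3/n.
So |(n + 6)/(n + 3) − 1| < ε whenever n > 3/ε.
Take K = 3/ε. If n > K then |(n + 6)/(n + 3) − 1| ≤ 3/n < ε.

K = 3/ε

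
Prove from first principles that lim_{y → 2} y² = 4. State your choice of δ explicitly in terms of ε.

Let ε > 0. We seek δ > 0 with 0 < |y − 2| < δ ⇒ |y² − 4| < ε.
Factor: y² − 4 = (y − 2)(y + 2), so |y² − 4| = |y − 2|·|y + 2|.
Restrict δ ≤ 2. Then |y − 2| < 2 gives |y| < 4, so by the triangle inequality |y + 2| ≤ 4 + 2 = 6.
Hence |y² − 4| ≤ 6|y − 2|, which is < ε once |y − 2| < ε/6.
Take δ = min(2, ε/6). If 0 < |y − 2| < δ then both bounds hold and |y² − 4| ≤ 6|y − 2| < 6·(ε/6) = ε.

δ = min(2, ε/6)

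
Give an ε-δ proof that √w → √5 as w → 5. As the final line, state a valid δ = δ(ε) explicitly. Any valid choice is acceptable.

Fix ε > 0. We want δ > 0 such that 0 < |w − 5| < δ implies |√w − √5| < ε.
Multiplying by the conjugate, |√w − √5| = |w − 5|/(√w + √5).
Restrict δ ≤ 5 so that |w − 5| < 5 forces w > 0, and then √w + √5 > √5.
Hence |√w − √5| < |w − 5|/√5, which is < ε once |w − 5| < √5·ε.
Take δ = min(5, √5·ε). If 0 < |w − 5| < δ then w > 0 and |√w − √5| < |w − 5|/√5 < ε.

δ = min(5, √5·ε)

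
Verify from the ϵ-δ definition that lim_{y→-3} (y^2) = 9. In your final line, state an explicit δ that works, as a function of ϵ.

Suppose ϵ > 0. We seek δ > 0 with 0 < |y + 3| < δ ⇒ |y^2 − 9| < ϵ.
Factor: y^2 − 9 = (y + 3)(y - 3), so |y^2 − 9| = |y + 3|·|y - 3|.
Impose δ ≤ 2 so that |y| < 5; then |y - 3| ≤ 8.
Hence |y^2 − 9| ≤ 8|y + 3|, which is < ϵ once |y + 3| < ϵ/8.
Take δ = min(2, ϵ/8). If 0 < |y + 3| < δ then both bounds hold and |y^2 − 9| ≤ 8|y + 3| < 8·(ϵ/8) = ϵ.

δ = min(2, ϵ/8)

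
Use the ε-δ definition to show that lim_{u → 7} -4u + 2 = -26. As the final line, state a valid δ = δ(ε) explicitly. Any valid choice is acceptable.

δ = ε/4

Let ε > 0 be given. We need δ > 0 so that 0 < |u − 7| < δ implies |(-4u + 2) + 26| < ε.
|(-4u + 2) + 26| = |-4u + 28| = 4|u − 7|.
So 4|u − 7| < ε exactly when |u − 7| < ε/4.
Take δ = ε/4. If 0 < |u − 7| < δ then |(-4u + 2) + 26| = 4|u − 7| < 4·(ε/4) = ε.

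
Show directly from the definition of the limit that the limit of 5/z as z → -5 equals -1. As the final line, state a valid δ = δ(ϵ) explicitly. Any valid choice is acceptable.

Let ϵ > 0. We seek δ > 0 such that 0 < |z + 5| < δ implies |5/z + 1| < ϵ.
|5/z + 1| = 5·|-5 − z|/(5·|z|) = 5|z + 5|/(5|z|).
Restrict δ ≤ 5/2. Then |z + 5| < 5/2 gives |z| > 5/2, so 5|z| > 25/2.
Then |5/z + 1| < 5|z + 5|/(25/2), which is < ϵ when |z + 5| < (5/2)ϵ.
Take δ = min(5/2, (5/2)ϵ). Then 0 < |z + 5| < δ gives both |z + 5| < 5/2 and |z + 5| < (5/2)ϵ, so |5/z + 1| < ϵ.

δ = min(5/2, (5/2)ϵ)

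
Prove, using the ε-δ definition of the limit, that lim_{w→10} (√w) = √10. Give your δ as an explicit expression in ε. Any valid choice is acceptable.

δ = min(10, √10·ε)

Let ε > 0 be given. We want δ > 0 such that 0 < |w − 10| < δ implies |√w − √10| < ε.
Rationalise: √w − √10 = (w − 10)/(√w + √10), so |√w − √10| = |w − 10|/(√w + √10).
Restrict δ ≤ 10 so that |w − 10| < 10 forces w > 0, and then √w + √10 > √10.
Hence |√w − √10| < |w − 10|/√10, which is < ε once |w − 10| < √10·ε.
Take δ = min(10, √10·ε). If 0 < |w − 10| < δ then w > 0 and |√w − √10| < |w − 10|/√10 < ε.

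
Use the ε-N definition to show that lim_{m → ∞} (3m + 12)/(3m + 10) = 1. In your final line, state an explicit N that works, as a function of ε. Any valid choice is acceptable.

Let ε > 0. For m ≥ 1, |(3m + 12)/(3m + 10) − 1| = |6|/(3(3m + 10)) = 6/(3(3m + 10)).
Since 3m + 10 ≥ 3m for m ≥ 1, this is ≤ 6/(3·3m) = (2/3)/m.
So |(3m + 12)/(3m + 10) − 1| < ε whenever m > (2/3)/ε.
Take N = (2/3)/ε. If m > N then |(3m + 12)/(3m + 10) − 1| ≤ (2/3)/m < ε.

N = (2/3)/ε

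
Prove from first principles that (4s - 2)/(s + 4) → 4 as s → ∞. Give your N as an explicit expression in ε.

N = 18/ε

Fix ε > 0. We seek N > 0 such that s > N implies |(4s - 2)/(s + 4) − 4| < ε.
(4s - 2)/(s + 4) − 4 = ((4s - 2) − 4(s + 4)) / ((s + 4)) = -18/((s + 4)).
For s > 0 we have s + 4 > s, so |(4s - 2)/(s + 4) − 4| = 18/((s + 4)) < 18/(s) = 18/s.
Thus |(4s - 2)/(s + 4) − 4| < ε whenever s > 18/ε.
Take N = 18/ε. If s > N then |(4s - 2)/(s + 4) − 4| < 18/s < ε.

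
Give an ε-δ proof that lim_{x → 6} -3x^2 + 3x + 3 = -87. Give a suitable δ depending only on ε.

δ = min(1, ε/36)

Let ε > 0 be given. We want δ > 0 such that 0 < |x − 6| < δ implies |(-3x^2 + 3x + 3) + 87| < ε.
(-3x^2 + 3x + 3) + 87 = -3x^2 + 3x + 90 = (x − 6)(-3x - 15).
So |(-3x^2 + 3x + 3) + 87| = |x − 6|·|-3x - 15|.
Assume first that |x − 6| < 1, so |x| < 7. Then |-3x - 15| ≤ 3·7 + 15 = 36.
Hence |(-3x^2 + 3x + 3) + 87| ≤ 36|x − 6| < ε provided |x − 6| < ε/36.
Choosing δ = min(1, ε/36) ensures both conditions, hence |(-3x^2 + 3x + 3) + 87| < ε.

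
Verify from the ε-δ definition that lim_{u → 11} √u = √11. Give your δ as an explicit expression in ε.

δ = min(11, √11·ε)

Fix ε > 0. We want δ > 0 such that 0 < |u − 11| < δ implies |√u − √11| < ε.
Rationalise: √u − √11 = (u − 11)/(√u + √11), so |√u − √11| = |u − 11|/(√u + √11).
Restrict δ ≤ 11 so that |u − 11| < 11 forces u > 0, and then √u + √11 > √11.
Hence |√u − √11| < |u − 11|/√11, which is < ε once |u − 11| < √11·ε.
Take δ = min(11, √11·ε). If 0 < |u − 11| < δ then u > 0 and |√u − √11| < |u − 11|/√11 < ε.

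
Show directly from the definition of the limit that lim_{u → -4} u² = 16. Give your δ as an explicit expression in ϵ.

Let ϵ > 0. We seek δ > 0 with 0 < |u + 4| < δ ⇒ |u² − 16| < ϵ.
Factor: u² − 16 = (u + 4)(u - 4), so |u² − 16| = |u + 4|·|u - 4|.
Restrict δ ≤ 2. Then |u + 4| < 2 gives |u| < 6, so by the triangle inequality |u - 4| ≤ 6 + 4 = 10.
Hence |u² − 16| ≤ 10|u + 4|, which is < ϵ once |u + 4| < ϵ/10.
Take δ = min(2, ϵ/10). If 0 < |u + 4| < δ then both bounds hold and |u² − 16| ≤ 10|u + 4| < 10·(ϵ/10) = ϵ.

δ = min(2, ϵ/10)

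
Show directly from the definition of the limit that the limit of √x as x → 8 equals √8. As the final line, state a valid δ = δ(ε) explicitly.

δ = min(8, √8·ε)

Suppose ε > 0. We want δ > 0 such that 0 < |x − 8| < δ implies |√x − √8| < ε.
Multiplying by the conjugate, |√x − √8| = |x − 8|/(√x + √8).
Restrict δ ≤ 8 so that |x − 8| < 8 forces x > 0, and then √x + √8 > √8.
Hence |√x − √8| < |x − 8|/√8, which is < ε once |x − 8| < √8·ε.
Take δ = min(8, √8·ε). If 0 < |x − 8| < δ then x > 0 and |√x − √8| < |x − 8|/√8 < ε.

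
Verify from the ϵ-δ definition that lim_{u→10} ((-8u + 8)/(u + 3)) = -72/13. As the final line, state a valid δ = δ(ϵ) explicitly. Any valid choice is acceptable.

δ = min(13/2, (169/64)ϵ)

Fix ϵ > 0. We want δ > 0 with 0 < |u − 10| < δ ⇒ |(-8u + 8)/(u + 3) + 72/13| < ϵ.
Combining over a common denominator, (-8u + 8)/(u + 3) + 72/13 = [(-8u + 8)·13 − (-72)·(u + 3)] / [13·(u + 3)] = -32(u − 10) / (13(u + 3)).
So |(-8u + 8)/(u + 3) + 72/13| = 32|u − 10| / (13·|u + 3|).
Restrict δ ≤ 13/2. Then |u − 10| < 13/2 gives |u + 3| = |(u − 10) + 13| ≥ 13 − 13/2 = 13/2.
Hence |(-8u + 8)/(u + 3) + 72/13| < 32|u − 10|/(13·(13/2)) = (64/169)|u − 10|, which is < ϵ once |u − 10| < (169/64)ϵ.
Take δ = min(13/2, (169/64)ϵ). Then 0 < |u − 10| < δ forces both bounds, so |(-8u + 8)/(u + 3) + 72/13| < ϵ.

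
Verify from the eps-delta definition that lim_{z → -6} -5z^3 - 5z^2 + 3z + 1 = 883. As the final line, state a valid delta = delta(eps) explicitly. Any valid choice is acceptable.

delta = min(2, eps/667)

Suppose eps > 0. We want delta > 0 such that 0 < |z + 6| < delta implies |(-5z^3 - 5z^2 + 3z + 1) − 883| < eps.
(-5z^3 - 5z^2 + 3z + 1) − 883 = -5z^3 - 5z^2 + 3z - 882 = (z + 6)(-5z^2 + 25z - 147).
So |(-5z^3 - 5z^2 + 3z + 1) − 883| = |z + 6|·|-5z^2 + 25z - 147|.
Require delta ≤ 2. Then |z + 6| < 2 gives |z| < 8, and by the triangle inequality |-5z^2 + 25z - 147| ≤ 5·8^2 + 25·8 + 147 = 667.
Hence |(-5z^3 - 5z^2 + 3z + 1) − 883| ≤ 667|z + 6| < eps provided |z + 6| < eps/667.
Choosing delta = min(2, eps/667) ensures both conditions, hence |(-5z^3 - 5z^2 + 3z + 1) − 883| < eps.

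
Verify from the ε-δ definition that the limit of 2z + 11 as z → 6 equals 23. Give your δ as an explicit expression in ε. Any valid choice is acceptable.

Let ε > 0. We need δ > 0 so that 0 < |z − 6| < δ implies |(2z + 11) − 23| < ε.
Since (2z + 11) − 23 = 2(z − 6), we have |(2z + 11) − 23| = 2|z − 6|.
So 2|z − 6| < ε exactly when |z − 6| < ε/2.
Choosing δ = ε/2 gives |(2z + 11) − 23| = 2|z − 6| < ε whenever |z − 6| < δ.

δ = ε/2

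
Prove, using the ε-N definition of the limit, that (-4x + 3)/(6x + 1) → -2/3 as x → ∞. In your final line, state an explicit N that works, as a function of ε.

N = (11/18)/ε

Let ε > 0. We seek N > 0 such that x > N implies |(-4x + 3)/(6x + 1) + 2/3| < ε.
(-4x + 3)/(6x + 1) + 2/3 = (6(-4x + 3) − (-4)(6x + 1)) / (6(6x + 1)) = 22/(6(6x + 1)).
For x > 0 we have 6x + 1 > 6x, so |(-4x + 3)/(6x + 1) + 2/3| = 22/(6(6x + 1)) < 22/(6·6x) = (11/18)/x.
Thus |(-4x + 3)/(6x + 1) + 2/3| < ε whenever x > (11/18)/ε.
Take N = (11/18)/ε. If x > N then |(-4x + 3)/(6x + 1) + 2/3| < (11/18)/x < ε.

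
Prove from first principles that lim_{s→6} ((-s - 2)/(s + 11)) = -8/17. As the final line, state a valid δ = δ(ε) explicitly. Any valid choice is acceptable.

Suppose ε > 0. We want δ > 0 with 0 < |s − 6| < δ ⇒ |(-s - 2)/(s + 11) + 8/17| < ε.
Combining over a common denominator, (-s - 2)/(s + 11) + 8/17 = [(-s - 2)·17 − (-8)·(s + 11)] / [17·(s + 11)] = -9(s − 6) / (17(s + 11)).
So |(-s - 2)/(s + 11) + 8/17| = 9|s − 6| / (17·|s + 11|).
Require δ ≤ 17/2, so |s + 11| ≥ |17| − |s − 6| > 17 − 17/2 = 17/2.
Hence |(-s - 2)/(s + 11) + 8/17| < 9|s − 6|/(17·(17/2)) = (18/289)|s − 6|, which is < ε once |s − 6| < (289/18)ε.
Take δ = min(17/2, (289/18)ε). Then 0 < |s − 6| < δ forces both bounds, so |(-s - 2)/(s + 11) + 8/17| < ε.

δ = min(17/2, (289/18)ε)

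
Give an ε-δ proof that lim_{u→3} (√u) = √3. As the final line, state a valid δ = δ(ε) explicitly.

Let ε > 0. We want δ > 0 such that 0 < |u − 3| < δ implies |√u − √3| < ε.
Multiplying by the conjugate, |√u − √3| = |u − 3|/(√u + √3).
Restrict δ ≤ 3 so that |u − 3| < 3 forces u > 0, and then √u + √3 > √3.
Hence |√u − √3| < |u − 3|/√3, which is < ε once |u − 3| < √3·ε.
Take δ = min(3, √3·ε). If 0 < |u − 3| < δ then u > 0 and |√u − √3| < |u − 3|/√3 < ε.

δ = min(3, √3·ε)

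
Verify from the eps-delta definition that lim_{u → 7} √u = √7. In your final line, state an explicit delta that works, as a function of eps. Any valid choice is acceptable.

Let eps > 0. We want delta > 0 such that 0 < |u − 7| < delta implies |√u − √7| < eps.
Multiplying by the conjugate, |√u − √7| = |u − 7|/(√u + √7).
Restrict delta ≤ 7 so that |u − 7| < 7 forces u > 0, and then √u + √7 > √7.
Hence |√u − √7| < |u − 7|/√7, which is < eps once |u − 7| < √7·eps.
Take delta = min(7, √7·eps). If 0 < |u − 7| < delta then u > 0 and |√u − √7| < |u − 7|/√7 < eps.

delta = min(7, √7·eps)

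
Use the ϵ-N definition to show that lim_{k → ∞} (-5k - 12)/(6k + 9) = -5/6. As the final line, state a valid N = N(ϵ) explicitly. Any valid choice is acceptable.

N = (3/4)/ϵ

Fix ϵ > 0. For k ≥ 1, |(-5k - 12)/(6k + 9) + 5/6| = |-27|/(6(6k + 9)) = 27/(6(6k + 9)).
Since 6k + 9 ≥ 6k for k ≥ 1, this is ≤ 27/(6·6k) = (3/4)/k.
So |(-5k - 12)/(6k + 9) + 5/6| < ϵ whenever k > (3/4)/ϵ.
Take N = (3/4)/ϵ. If k > N then |(-5k - 12)/(6k + 9) + 5/6| ≤ (3/4)/k < ϵ.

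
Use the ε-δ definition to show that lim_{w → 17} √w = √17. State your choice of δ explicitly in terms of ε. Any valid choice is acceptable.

Let ε > 0 be given. We want δ > 0 such that 0 < |w − 17| < δ implies |√w − √17| < ε.
Rationalise: √w − √17 = (w − 17)/(√w + √17), so |√w − √17| = |w − 17|/(√w + √17).
Restrict δ ≤ 17 so that |w − 17| < 17 forces w > 0, and then √w + √17 > √17.
Hence |√w − √17| < |w − 17|/√17, which is < ε once |w − 17| < √17·ε.
Take δ = min(17, √17·ε). If 0 < |w − 17| < δ then w > 0 and |√w − √17| < |w − 17|/√17 < ε.

δ = min(17, √17·ε)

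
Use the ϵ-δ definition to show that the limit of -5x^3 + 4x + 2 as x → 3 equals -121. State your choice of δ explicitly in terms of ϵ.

δ = min(1, ϵ/181)

Suppose ϵ > 0. We want δ > 0 such that 0 < |x − 3| < δ implies |(-5x^3 + 4x + 2) + 121| < ϵ.
(-5x^3 + 4x + 2) + 121 = -5x^3 + 4x + 123 = (x − 3)(-5x^2 - 15x - 41).
So |(-5x^3 + 4x + 2) + 121| = |x − 3|·|-5x^2 - 15x - 41|.
Require δ ≤ 1. Then |x − 3| < 1 gives |x| < 4, and by the triangle inequality |-5x^2 - 15x - 41| ≤ 5·4^2 + 15·4 + 41 = 181.
Hence |(-5x^3 + 4x + 2) + 121| ≤ 181|x − 3| < ϵ provided |x − 3| < ϵ/181.
Choosing δ = min(1, ϵ/181) ensures both conditions, hence |(-5x^3 + 4x + 2) + 121| < ϵ.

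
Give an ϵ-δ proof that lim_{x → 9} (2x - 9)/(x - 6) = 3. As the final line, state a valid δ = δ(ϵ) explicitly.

Let ϵ > 0. We want δ > 0 with 0 < |x − 9| < δ ⇒ |(2x - 9)/(x - 6) − 3| < ϵ.
Combining over a common denominator, (2x - 9)/(x - 6) − 3 = [(2x - 9)·3 − 9·(x - 6)] / [3·(x - 6)] = -3(x − 9) / (3(x - 6)).
So |(2x - 9)/(x - 6) − 3| = 3|x − 9| / (3·|x − 6|).
Restrict δ ≤ 3/2. Then |x − 9| < 3/2 gives |x − 6| = |(x − 9) + 3| ≥ 3 − 3/2 = 3/2.
Hence |(2x - 9)/(x - 6) − 3| < 3|x − 9|/(3·(3/2)) = (2/3)|x − 9|, which is < ϵ once |x − 9| < (3/2)ϵ.
Take δ = min(3/2, (3/2)ϵ). Then 0 < |x − 9| < δ forces both bounds, so |(2x - 9)/(x - 6) − 3| < ϵ.

δ = min(3/2, (3/2)ϵ)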